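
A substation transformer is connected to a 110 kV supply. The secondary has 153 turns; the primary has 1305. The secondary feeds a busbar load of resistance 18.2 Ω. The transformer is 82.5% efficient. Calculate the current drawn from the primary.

I_p ≈ 101 A

V_s = 110000 × 153/1305 = 12897 V.
I_s = V_s/R = 12897/18.2 = 708.60 A.
P_out = V_s I_s = 12897 × 708.60 = 9.1385×10^6 W.
P_in = P_out/η = 9.1385×10^6/0.825 = 1.1077×10^7 W.
I_p = P_in/V_p = 1.1077×10^7/110000 = 101 A.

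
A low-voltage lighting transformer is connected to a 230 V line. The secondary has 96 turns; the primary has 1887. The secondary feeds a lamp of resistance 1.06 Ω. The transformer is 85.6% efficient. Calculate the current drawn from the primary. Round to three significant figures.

I_p ≈ 0.656 A

V_s = 230 × 96/1887 = 11.701 V.
I_s = V_s/R = 11.701/1.06 = 11.039 A.
P_out = V_s I_s = 11.701 × 11.039 = 129.17 W.
P_in = P_out/η = 129.17/0.856 = 150.89 W.
I_p = P_in/V_p = 150.89/230 = 0.656 A.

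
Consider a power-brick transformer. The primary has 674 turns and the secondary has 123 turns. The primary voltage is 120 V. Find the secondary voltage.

V_s/V_p = N_s/N_p, so V_s = 120 × 123/674 = 21.9 V.

V_s ≈ 21.9 V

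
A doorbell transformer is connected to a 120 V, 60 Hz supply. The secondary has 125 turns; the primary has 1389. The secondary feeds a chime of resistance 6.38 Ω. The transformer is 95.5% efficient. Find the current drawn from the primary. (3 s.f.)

I_p ≈ 0.160 A

V_s = 120 × 125/1389 = 10.799 V.
I_s = V_s/R = 10.799/6.38 = 1.6927 A.
P_out = V_s I_s = 10.799 × 1.6927 = 18.279 W.
P_in = P_out/η = 18.279/0.955 = 19.141 W.
I_p = P_in/V_p = 19.141/120 = 0.160 A.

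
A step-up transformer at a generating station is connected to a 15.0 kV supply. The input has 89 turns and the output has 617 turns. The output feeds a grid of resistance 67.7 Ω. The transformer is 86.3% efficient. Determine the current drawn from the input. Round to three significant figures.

I_in ≈ 12300 A

V_out = 15000 × 617/89 = 103990 V.
I_out = V_out/R = 103990/67.7 = 1536.0 A.
P_out = V_out I_out = 103990 × 1536.0 = 1.5973×10^8 W.
P_in = P_out/η = 1.5973×10^8/0.863 = 1.8509×10^8 W.
I_in = P_in/V_in = 1.8509×10^8/15000 = 12300 A.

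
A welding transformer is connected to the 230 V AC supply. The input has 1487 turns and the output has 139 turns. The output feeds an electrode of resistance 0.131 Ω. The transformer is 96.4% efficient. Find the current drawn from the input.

I_in ≈ 15.9 A

V_out = 230 × 139/1487 = 21.500 V.
I_out = V_out/R = 21.500/0.131 = 164.12 A.
P_out = V_out I_out = 21.500 × 164.12 = 3528.5 W.
P_in = P_out/η = 3528.5/0.964 = 3660.3 W.
I_in = P_in/V_in = 3660.3/230 = 15.9 A.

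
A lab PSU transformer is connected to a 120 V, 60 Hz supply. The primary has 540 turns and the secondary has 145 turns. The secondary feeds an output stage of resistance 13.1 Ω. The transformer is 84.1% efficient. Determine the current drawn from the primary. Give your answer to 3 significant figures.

I_p ≈ 0.785 A

V_s = 120 × 145/540 = 32.222 V.
I_s = V_s/R = 32.222/13.1 = 2.4597 A.
P_out = V_s I_s = 32.222 × 2.4597 = 79.257 W.
P_in = P_out/η = 79.257/0.841 = 94.242 W.
I_p = P_in/V_p = 94.242/120 = 0.785 A.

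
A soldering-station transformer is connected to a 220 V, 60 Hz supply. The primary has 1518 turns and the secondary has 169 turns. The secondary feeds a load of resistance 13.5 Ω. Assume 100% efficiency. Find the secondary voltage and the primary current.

V_s = V_p × N_s/N_p = 220 × 169/1518 = 24.493 V.
I_s = V_s/R = 24.493/13.5 = 1.8143 A.
I_p = I_s × N_s/N_p = 1.8143 × 169/1518 = 0.202 A.

V_s ≈ 24.5 V, I_p ≈ 0.202 A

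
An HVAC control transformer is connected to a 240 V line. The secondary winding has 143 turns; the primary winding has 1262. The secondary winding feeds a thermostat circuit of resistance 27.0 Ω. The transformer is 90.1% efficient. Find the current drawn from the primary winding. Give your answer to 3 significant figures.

I_p ≈ 0.127 A

V_s = 240 × 143/1262 = 27.195 V.
I_s = V_s/R = 27.195/27.0 = 1.0072 A.
P_out = V_s I_s = 27.195 × 1.0072 = 27.391 W.
P_in = P_out/η = 27.391/0.901 = 30.401 W.
I_p = P_in/V_p = 30.401/240 = 0.127 A.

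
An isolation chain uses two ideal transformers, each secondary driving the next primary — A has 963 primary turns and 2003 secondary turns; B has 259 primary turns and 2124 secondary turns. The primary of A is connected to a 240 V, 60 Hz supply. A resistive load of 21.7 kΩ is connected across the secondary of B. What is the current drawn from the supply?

I_supply ≈ 3.22 A

After A: V = 240.00 × 2003/963 = 499.19 V.
After B: V = 499.19 × 2124/259 = 4093.7 V.
I_load = 4093.7/21700 = 0.18865 A, so P_out = 4093.7 × 0.18865 = 772.29 W.
All ideal ⇒ P_in = P_out, so I_supply = 772.29/240 = 3.22 A.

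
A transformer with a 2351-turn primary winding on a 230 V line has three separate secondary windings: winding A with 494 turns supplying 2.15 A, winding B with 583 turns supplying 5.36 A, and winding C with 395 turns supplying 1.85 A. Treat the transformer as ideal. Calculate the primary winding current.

I_p ≈ 2.09 A

V_A = 230 × 494/2351 = 48.328 V; V_B = 230 × 583/2351 = 57.035 V; V_C = 230 × 395/2351 = 38.643 V.
P_out = V_A I_A + V_B I_B + V_C I_C = 48.328×2.15 + 57.035×5.36 + 38.643×1.85 = 103.91 + 305.71 + 71.490 = 481.11 W.
Ideal ⇒ P_in = P_out, so I_p = P_out/V_p = 481.11/230 = 2.09 A.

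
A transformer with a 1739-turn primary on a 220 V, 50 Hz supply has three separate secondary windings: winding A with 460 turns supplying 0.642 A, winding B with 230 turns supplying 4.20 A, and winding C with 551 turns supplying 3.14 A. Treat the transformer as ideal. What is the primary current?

I_p ≈ 1.72 A

V_A = 220 × 460/1739 = 58.194 V; V_B = 220 × 230/1739 = 29.097 V; V_C = 220 × 551/1739 = 69.707 V.
P_out = V_A I_A + V_B I_B + V_C I_C = 58.194×0.642 + 29.097×4.20 + 69.707×3.14 = 37.361 + 122.21 + 218.88 = 378.45 W.
Ideal ⇒ P_in = P_out, so I_p = P_out/V_p = 378.45/220 = 1.72 A.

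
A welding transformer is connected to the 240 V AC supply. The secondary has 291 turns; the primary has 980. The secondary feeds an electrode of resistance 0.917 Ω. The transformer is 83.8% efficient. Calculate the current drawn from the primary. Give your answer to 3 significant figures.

I_p ≈ 27.5 A

V_s = 240 × 291/980 = 71.265 V.
I_s = V_s/R = 71.265/0.917 = 77.716 A.
P_out = V_s I_s = 71.265 × 77.716 = 5538.4 W.
P_in = P_out/η = 5538.4/0.838 = 6609.1 W.
I_p = P_in/V_p = 6609.1/240 = 27.5 A.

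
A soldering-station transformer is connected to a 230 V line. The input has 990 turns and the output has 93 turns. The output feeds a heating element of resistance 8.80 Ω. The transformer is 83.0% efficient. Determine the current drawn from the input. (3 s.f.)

I_in ≈ 0.278 A

V_out = 230 × 93/990 = 21.606 V.
I_out = V_out/R = 21.606/8.80 = 2.4552 A.
P_out = V_out I_out = 21.606 × 2.4552 = 53.048 W.
P_in = P_out/η = 53.048/0.830 = 63.913 W.
I_in = P_in/V_in = 63.913/230 = 0.278 A.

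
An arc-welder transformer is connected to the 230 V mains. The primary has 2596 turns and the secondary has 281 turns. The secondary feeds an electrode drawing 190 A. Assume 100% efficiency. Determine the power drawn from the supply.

I_p = I_s × N_s/N_p = 190 × 281/2596 = 20.566 A.
P = V_p I_p = 230 × 20.566 = 4730 W.

P ≈ 4730 W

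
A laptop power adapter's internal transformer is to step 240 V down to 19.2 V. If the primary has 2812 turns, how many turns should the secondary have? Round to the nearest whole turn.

N_s/N_p = V_s/V_p, so N_s = 2812 × 19.2/240 = 225.0 ≈ 225 turns.

N_s = 225 turns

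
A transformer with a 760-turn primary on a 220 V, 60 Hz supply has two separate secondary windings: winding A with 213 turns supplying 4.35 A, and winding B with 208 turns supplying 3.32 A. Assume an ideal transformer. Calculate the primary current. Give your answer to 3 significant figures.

V_A = 220 × 213/760 = 61.658 V; V_B = 220 × 208/760 = 60.211 V.
P_out = V_A I_A + V_B I_B = 61.658×4.35 + 60.211×3.32 = 268.21 + 199.90 = 468.11 W.
Ideal ⇒ P_in = P_out, so I_p = P_out/V_p = 468.11/220 = 2.13 A.

I_p ≈ 2.13 A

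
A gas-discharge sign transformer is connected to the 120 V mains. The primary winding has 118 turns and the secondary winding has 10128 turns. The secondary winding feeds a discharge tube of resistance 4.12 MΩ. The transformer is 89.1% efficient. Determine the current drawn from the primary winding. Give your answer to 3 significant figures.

I_p ≈ 0.241 A

V_s = 120 × 10128/118 = 10300 V.
I_s = V_s/R = 10300/(4.12×10^6) = 0.0024999 A.
P_out = V_s I_s = 10300 × 0.0024999 = 25.748 W.
P_in = P_out/η = 25.748/0.891 = 28.898 W.
I_p = P_in/V_p = 28.898/120 = 0.241 A.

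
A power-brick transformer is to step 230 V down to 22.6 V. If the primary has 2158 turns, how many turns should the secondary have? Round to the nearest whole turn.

N_s = 212 turns

N_s/N_p = V_s/V_p, so N_s = 2158 × 22.6/230 = 212.0 ≈ 212 turns.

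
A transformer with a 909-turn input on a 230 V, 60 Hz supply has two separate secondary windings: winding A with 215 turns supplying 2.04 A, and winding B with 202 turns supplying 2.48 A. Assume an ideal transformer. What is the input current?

V_A = 230 × 215/909 = 54.400 V; V_B = 230 × 202/909 = 51.111 V.
P_out = V_A I_A + V_B I_B = 54.400×2.04 + 51.111×2.48 = 110.98 + 126.76 = 237.73 W.
Ideal ⇒ P_in = P_out, so I_in = P_out/V_in = 237.73/230 = 1.03 A.

I_in ≈ 1.03 A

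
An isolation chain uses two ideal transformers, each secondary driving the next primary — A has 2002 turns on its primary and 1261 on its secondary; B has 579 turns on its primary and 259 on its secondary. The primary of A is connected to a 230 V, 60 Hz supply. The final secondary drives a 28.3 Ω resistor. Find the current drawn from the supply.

Secondary of A: V = 230.00 × 1261/2002 = 144.87 V.
Secondary of B: V = 144.87 × 259/579 = 64.804 V.
I_load = 64.804/28.3 = 2.2899 A, so P_out = 64.804 × 2.2899 = 148.39 W.
All ideal ⇒ P_in = P_out, so I_supply = 148.39/230 = 0.645 A.

I_supply ≈ 0.645 A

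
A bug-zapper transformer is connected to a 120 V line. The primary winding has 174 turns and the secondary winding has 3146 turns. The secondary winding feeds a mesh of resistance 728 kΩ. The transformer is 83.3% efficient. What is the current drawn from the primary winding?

V_s = 120 × 3146/174 = 2169.7 V.
I_s = V_s/R = 2169.7/728000 = 0.0029803 A.
P_out = V_s I_s = 2169.7 × 0.0029803 = 6.4662 W.
P_in = P_out/η = 6.4662/0.833 = 7.7626 W.
I_p = P_in/V_p = 7.7626/120 = 0.0647 A.

I_p ≈ 0.0647 A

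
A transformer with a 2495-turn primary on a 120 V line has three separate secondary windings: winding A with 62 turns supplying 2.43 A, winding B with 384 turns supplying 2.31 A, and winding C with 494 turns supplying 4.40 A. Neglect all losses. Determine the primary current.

I_p ≈ 1.29 A

V_A = 120 × 62/2495 = 2.9820 V; V_B = 120 × 384/2495 = 18.469 V; V_C = 120 × 494/2495 = 23.760 V.
P_out = V_A I_A + V_B I_B + V_C I_C = 2.9820×2.43 + 18.469×2.31 + 23.760×4.40 = 7.2462 + 42.663 + 104.54 = 154.45 W.
Ideal ⇒ P_in = P_out, so I_p = P_out/V_p = 154.45/120 = 1.29 A.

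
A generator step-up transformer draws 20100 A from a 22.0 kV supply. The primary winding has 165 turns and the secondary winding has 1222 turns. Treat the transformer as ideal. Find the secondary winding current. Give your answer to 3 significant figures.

I_s/I_p = N_p/N_s, so I_s = 20100 × 165/1222 = 2710 A.

I_s ≈ 2710 A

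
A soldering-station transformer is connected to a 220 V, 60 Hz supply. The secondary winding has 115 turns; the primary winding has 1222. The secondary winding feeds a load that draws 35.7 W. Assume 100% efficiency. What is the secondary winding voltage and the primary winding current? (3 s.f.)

V_s = V_p × N_s/N_p = 220 × 115/1222 = 20.704 V.
I_s = P/V_s = 35.7/20.704 = 1.7243 A.
I_p = I_s × N_s/N_p = 1.7243 × 115/1222 = 0.162 A.

V_s ≈ 20.7 V, I_p ≈ 0.162 A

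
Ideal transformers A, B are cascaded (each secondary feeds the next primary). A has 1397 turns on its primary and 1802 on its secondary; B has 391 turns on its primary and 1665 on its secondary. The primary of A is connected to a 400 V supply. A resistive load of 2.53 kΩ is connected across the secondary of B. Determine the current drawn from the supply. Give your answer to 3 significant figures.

After A: V = 400.00 × 1802/1397 = 515.96 V.
After B: V = 515.96 × 1665/391 = 2197.1 V.
I_load = 2197.1/2530 = 0.86843 A, so P_out = 2197.1 × 0.86843 = 1908.1 W.
All ideal ⇒ P_in = P_out, so I_supply = 1908.1/400 = 4.77 A.

I_supply ≈ 4.77 A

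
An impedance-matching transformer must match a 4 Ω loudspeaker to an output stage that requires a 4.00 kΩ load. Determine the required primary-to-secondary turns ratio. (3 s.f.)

Z_p/Z_s = (N_p/N_s)², so N_p/N_s = √(4000/4) = √1000 = 31.6.

N_p/N_s ≈ 31.6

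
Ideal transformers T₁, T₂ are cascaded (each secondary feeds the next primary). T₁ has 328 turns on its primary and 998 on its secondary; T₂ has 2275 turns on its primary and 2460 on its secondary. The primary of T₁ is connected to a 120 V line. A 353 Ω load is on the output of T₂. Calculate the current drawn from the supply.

I_supply ≈ 3.68 A

Secondary of T₁: V = 120.00 × 998/328 = 365.12 V.
Secondary of T₂: V = 365.12 × 2460/2275 = 394.81 V.
I_load = 394.81/353 = 1.1185 A, so P_out = 394.81 × 1.1185 = 441.58 W.
All ideal ⇒ P_in = P_out, so I_supply = 441.58/120 = 3.68 A.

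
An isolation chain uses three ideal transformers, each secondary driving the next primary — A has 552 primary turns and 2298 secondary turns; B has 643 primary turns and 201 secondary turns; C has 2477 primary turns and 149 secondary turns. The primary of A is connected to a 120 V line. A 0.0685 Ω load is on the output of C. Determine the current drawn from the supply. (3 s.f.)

Secondary of A: V = 120.00 × 2298/552 = 499.57 V.
Secondary of B: V = 499.57 × 201/643 = 156.16 V.
Secondary of C: V = 156.16 × 149/2477 = 9.3937 V.
I_load = 9.3937/0.0685 = 137.13 A, so P_out = 9.3937 × 137.13 = 1288.2 W.
All ideal ⇒ P_in = P_out, so I_supply = 1288.2/120 = 10.7 A.

I_supply ≈ 10.7 A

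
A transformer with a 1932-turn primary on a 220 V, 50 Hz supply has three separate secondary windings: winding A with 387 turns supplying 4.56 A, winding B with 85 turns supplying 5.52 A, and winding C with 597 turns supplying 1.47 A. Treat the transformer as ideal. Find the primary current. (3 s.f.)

I_p ≈ 1.61 A

V_A = 220 × 387/1932 = 44.068 V; V_B = 220 × 85/1932 = 9.6791 V; V_C = 220 × 597/1932 = 67.981 V.
P_out = V_A I_A + V_B I_B + V_C I_C = 44.068×4.56 + 9.6791×5.52 + 67.981×1.47 = 200.95 + 53.429 + 99.933 = 354.31 W.
Ideal ⇒ P_in = P_out, so I_p = P_out/V_p = 354.31/220 = 1.61 A.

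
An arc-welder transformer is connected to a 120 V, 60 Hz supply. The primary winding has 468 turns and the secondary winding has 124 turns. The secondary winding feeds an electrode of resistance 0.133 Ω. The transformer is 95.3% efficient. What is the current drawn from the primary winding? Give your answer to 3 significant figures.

I_p ≈ 66.5 A

V_s = 120 × 124/468 = 31.795 V.
I_s = V_s/R = 31.795/0.133 = 239.06 A.
P_out = V_s I_s = 31.795 × 239.06 = 7600.9 W.
P_in = P_out/η = 7600.9/0.953 = 7975.7 W.
I_p = P_in/V_p = 7975.7/120 = 66.5 A.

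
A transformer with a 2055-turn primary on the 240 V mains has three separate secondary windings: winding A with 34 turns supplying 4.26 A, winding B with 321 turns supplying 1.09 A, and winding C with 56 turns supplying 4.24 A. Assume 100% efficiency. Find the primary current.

V_A = 240 × 34/2055 = 3.9708 V; V_B = 240 × 321/2055 = 37.489 V; V_C = 240 × 56/2055 = 6.5401 V.
P_out = V_A I_A + V_B I_B + V_C I_C = 3.9708×4.26 + 37.489×1.09 + 6.5401×4.24 = 16.916 + 40.863 + 27.730 = 85.509 W.
Ideal ⇒ P_in = P_out, so I_p = P_out/V_p = 85.509/240 = 0.356 A.

I_p ≈ 0.356 A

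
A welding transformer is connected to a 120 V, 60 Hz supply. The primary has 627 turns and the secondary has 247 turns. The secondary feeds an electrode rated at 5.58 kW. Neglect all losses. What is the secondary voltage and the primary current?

V_s ≈ 47.3 V, I_p ≈ 46.5 A

V_s = V_p × N_s/N_p = 120 × 247/627 = 47.273 V.
I_s = P/V_s = 5580/47.273 = 118.04 A.
I_p = I_s × N_s/N_p = 118.04 × 247/627 = 46.5 A.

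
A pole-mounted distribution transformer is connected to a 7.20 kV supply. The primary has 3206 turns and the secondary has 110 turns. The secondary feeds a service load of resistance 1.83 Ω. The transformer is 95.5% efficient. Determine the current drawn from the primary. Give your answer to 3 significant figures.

I_p ≈ 4.85 A

V_s = 7200 × 110/3206 = 247.04 V.
I_s = V_s/R = 247.04/1.83 = 134.99 A.
P_out = V_s I_s = 247.04 × 134.99 = 33348 W.
P_in = P_out/η = 33348/0.955 = 34920 W.
I_p = P_in/V_p = 34920/7200 = 4.85 A.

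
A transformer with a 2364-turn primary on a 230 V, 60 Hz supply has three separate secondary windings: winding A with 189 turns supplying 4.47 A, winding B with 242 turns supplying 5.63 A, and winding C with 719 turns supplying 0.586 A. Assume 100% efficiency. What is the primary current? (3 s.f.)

I_p ≈ 1.11 A

V_A = 230 × 189/2364 = 18.388 V; V_B = 230 × 242/2364 = 23.545 V; V_C = 230 × 719/2364 = 69.953 V.
P_out = V_A I_A + V_B I_B + V_C I_C = 18.388×4.47 + 23.545×5.63 + 69.953×0.586 = 82.196 + 132.56 + 40.993 = 255.75 W.
Ideal ⇒ P_in = P_out, so I_p = P_out/V_p = 255.75/230 = 1.11 A.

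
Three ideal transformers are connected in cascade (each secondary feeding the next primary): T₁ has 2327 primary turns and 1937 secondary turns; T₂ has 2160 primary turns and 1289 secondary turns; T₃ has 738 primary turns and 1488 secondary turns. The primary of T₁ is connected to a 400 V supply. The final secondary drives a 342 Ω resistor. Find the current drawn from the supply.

After T₁: V = 400.00 × 1937/2327 = 332.96 V.
After T₂: V = 332.96 × 1289/2160 = 198.70 V.
After T₃: V = 198.70 × 1488/738 = 400.63 V.
I_load = 400.63/342 = 1.1714 A, so P_out = 400.63 × 1.1714 = 469.30 W.
All ideal ⇒ P_in = P_out, so I_supply = 469.30/400 = 1.17 A.

I_supply ≈ 1.17 A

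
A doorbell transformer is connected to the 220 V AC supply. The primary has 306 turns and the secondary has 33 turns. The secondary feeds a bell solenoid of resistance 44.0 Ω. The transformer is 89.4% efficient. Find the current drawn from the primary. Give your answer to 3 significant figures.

I_p ≈ 0.0650 A

V_s = 220 × 33/306 = 23.725 V.
I_s = V_s/R = 23.725/44.0 = 0.53922 A.
P_out = V_s I_s = 23.725 × 0.53922 = 12.793 W.
P_in = P_out/η = 12.793/0.894 = 14.310 W.
I_p = P_in/V_p = 14.310/220 = 0.0650 A.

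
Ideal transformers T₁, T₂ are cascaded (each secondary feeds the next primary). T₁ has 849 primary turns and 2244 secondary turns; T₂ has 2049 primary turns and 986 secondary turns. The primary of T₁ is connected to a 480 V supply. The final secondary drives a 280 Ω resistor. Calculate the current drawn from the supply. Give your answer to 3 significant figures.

I_supply ≈ 2.77 A

After T₁: V = 480.00 × 2244/849 = 1268.7 V.
After T₂: V = 1268.7 × 986/2049 = 610.51 V.
I_load = 610.51/280 = 2.1804 A, so P_out = 610.51 × 2.1804 = 1331.1 W.
All ideal ⇒ P_in = P_out, so I_supply = 1331.1/480 = 2.77 A.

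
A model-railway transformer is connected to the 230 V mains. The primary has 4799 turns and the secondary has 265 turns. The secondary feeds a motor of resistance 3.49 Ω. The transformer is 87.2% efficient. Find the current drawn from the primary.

I_p ≈ 0.230 A

V_s = 230 × 265/4799 = 12.701 V.
I_s = V_s/R = 12.701/3.49 = 3.6391 A.
P_out = V_s I_s = 12.701 × 3.6391 = 46.219 W.
P_in = P_out/η = 46.219/0.872 = 53.003 W.
I_p = P_in/V_p = 53.003/230 = 0.230 A.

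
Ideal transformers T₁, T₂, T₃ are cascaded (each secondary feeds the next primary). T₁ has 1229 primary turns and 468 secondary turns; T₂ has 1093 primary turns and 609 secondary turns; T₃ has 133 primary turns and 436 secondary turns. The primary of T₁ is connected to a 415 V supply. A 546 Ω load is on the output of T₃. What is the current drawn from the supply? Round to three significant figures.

Secondary of T₁: V = 415.00 × 468/1229 = 158.03 V.
Secondary of T₂: V = 158.03 × 609/1093 = 88.052 V.
Secondary of T₃: V = 88.052 × 436/133 = 288.65 V.
I_load = 288.65/546 = 0.52867 A, so P_out = 288.65 × 0.52867 = 152.60 W.
All ideal ⇒ P_in = P_out, so I_supply = 152.60/415 = 0.368 A.

I_supply ≈ 0.368 A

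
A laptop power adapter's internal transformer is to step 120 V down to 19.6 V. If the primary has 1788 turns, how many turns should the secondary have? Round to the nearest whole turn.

N_s = 292 turns

N_s/N_p = V_s/V_p, so N_s = 1788 × 19.6/120 = 292.0 ≈ 292 turns.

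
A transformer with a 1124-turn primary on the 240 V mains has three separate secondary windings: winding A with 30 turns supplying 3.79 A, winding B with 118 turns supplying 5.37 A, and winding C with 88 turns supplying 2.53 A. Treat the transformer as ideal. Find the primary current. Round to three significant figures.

I_p ≈ 0.863 A

V_A = 240 × 30/1124 = 6.4057 V; V_B = 240 × 118/1124 = 25.196 V; V_C = 240 × 88/1124 = 18.790 V.
P_out = V_A I_A + V_B I_B + V_C I_C = 6.4057×3.79 + 25.196×5.37 + 18.790×2.53 = 24.278 + 135.30 + 47.539 = 207.12 W.
Ideal ⇒ P_in = P_out, so I_p = P_out/V_p = 207.12/240 = 0.863 A.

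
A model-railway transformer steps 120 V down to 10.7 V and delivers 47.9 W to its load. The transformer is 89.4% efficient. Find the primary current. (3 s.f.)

I_p ≈ 0.446 A

P_in = P_out/η = 47.9/0.894 = 53.579 W.
I_p = P_in/V_p = 53.579/120 = 0.446 A.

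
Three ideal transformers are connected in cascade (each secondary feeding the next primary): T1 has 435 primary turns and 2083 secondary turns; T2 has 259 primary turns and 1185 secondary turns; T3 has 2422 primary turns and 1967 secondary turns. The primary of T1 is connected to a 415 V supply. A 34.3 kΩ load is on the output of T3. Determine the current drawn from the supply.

Secondary of T1: V = 415.00 × 2083/435 = 1987.2 V.
Secondary of T2: V = 1987.2 × 1185/259 = 9092.2 V.
Secondary of T3: V = 9092.2 × 1967/2422 = 7384.1 V.
I_load = 7384.1/34300 = 0.21528 A, so P_out = 7384.1 × 0.21528 = 1589.6 W.
All ideal ⇒ P_in = P_out, so I_supply = 1589.6/415 = 3.83 A.

I_supply ≈ 3.83 A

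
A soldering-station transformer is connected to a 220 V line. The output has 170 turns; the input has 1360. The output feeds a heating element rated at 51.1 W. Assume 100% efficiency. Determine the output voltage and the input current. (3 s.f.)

V_out = V_in × N_out/N_in = 220 × 170/1360 = 27.500 V.
I_out = P/V_out = 51.1/27.500 = 1.8582 A.
I_in = I_out × N_out/N_in = 1.8582 × 170/1360 = 0.232 A.

V_out ≈ 27.5 V, I_in ≈ 0.232 A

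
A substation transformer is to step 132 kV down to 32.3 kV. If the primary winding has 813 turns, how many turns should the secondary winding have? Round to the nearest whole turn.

N_s = 199 turns

N_s/N_p = V_s/V_p, so N_s = 813 × 32300/132000 = 198.9 ≈ 199 turns.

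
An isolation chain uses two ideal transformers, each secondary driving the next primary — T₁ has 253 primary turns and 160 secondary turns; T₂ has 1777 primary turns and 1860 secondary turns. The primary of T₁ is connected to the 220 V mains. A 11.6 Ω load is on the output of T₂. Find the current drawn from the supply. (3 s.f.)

After T₁: V = 220.00 × 160/253 = 139.13 V.
After T₂: V = 139.13 × 1860/1777 = 145.63 V.
I_load = 145.63/11.6 = 12.554 A, so P_out = 145.63 × 12.554 = 1828.3 W.
All ideal ⇒ P_in = P_out, so I_supply = 1828.3/220 = 8.31 A.

I_supply ≈ 8.31 A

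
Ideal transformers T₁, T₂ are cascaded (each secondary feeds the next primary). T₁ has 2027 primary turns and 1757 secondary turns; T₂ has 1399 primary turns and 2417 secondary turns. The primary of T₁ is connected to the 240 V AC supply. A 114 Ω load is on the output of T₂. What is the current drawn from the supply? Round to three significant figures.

Secondary of T₁: V = 240.00 × 1757/2027 = 208.03 V.
Secondary of T₂: V = 208.03 × 2417/1399 = 359.41 V.
I_load = 359.41/114 = 3.1527 A, so P_out = 359.41 × 3.1527 = 1133.1 W.
All ideal ⇒ P_in = P_out, so I_supply = 1133.1/240 = 4.72 A.

I_supply ≈ 4.72 A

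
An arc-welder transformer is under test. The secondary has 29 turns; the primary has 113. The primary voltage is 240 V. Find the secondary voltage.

V_s ≈ 61.6 V

V_s/V_p = N_s/N_p, so V_s = 240 × 29/113 = 61.6 V.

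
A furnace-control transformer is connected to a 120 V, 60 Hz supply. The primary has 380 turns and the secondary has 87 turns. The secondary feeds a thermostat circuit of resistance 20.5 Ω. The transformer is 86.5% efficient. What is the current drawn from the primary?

V_s = 120 × 87/380 = 27.474 V.
I_s = V_s/R = 27.474/20.5 = 1.3402 A.
P_out = V_s I_s = 27.474 × 1.3402 = 36.820 W.
P_in = P_out/η = 36.820/0.865 = 42.566 W.
I_p = P_in/V_p = 42.566/120 = 0.355 A.

I_p ≈ 0.355 A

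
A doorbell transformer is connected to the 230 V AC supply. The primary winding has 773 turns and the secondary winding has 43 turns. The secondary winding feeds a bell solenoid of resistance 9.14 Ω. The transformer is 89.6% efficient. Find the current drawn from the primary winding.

I_p ≈ 0.0869 A

V_s = 230 × 43/773 = 12.794 V.
I_s = V_s/R = 12.794/9.14 = 1.3998 A.
P_out = V_s I_s = 12.794 × 1.3998 = 17.910 W.
P_in = P_out/η = 17.910/0.896 = 19.988 W.
I_p = P_in/V_p = 19.988/230 = 0.0869 A.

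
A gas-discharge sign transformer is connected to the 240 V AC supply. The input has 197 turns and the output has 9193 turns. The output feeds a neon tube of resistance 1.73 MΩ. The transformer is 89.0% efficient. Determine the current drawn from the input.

I_in ≈ 0.339 A

V_out = 240 × 9193/197 = 11200 V.
I_out = V_out/R = 11200/(1.73×10^6) = 0.0064738 A.
P_out = V_out I_out = 11200 × 0.0064738 = 72.503 W.
P_in = P_out/η = 72.503/0.890 = 81.465 W.
I_in = P_in/V_in = 81.465/240 = 0.339 A.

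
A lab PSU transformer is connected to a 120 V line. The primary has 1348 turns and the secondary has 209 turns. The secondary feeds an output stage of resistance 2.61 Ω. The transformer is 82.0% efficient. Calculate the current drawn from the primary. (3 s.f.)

I_p ≈ 1.35 A

V_s = 120 × 209/1348 = 18.605 V.
I_s = V_s/R = 18.605/2.61 = 7.1285 A.
P_out = V_s I_s = 18.605 × 7.1285 = 132.63 W.
P_in = P_out/η = 132.63/0.820 = 161.74 W.
I_p = P_in/V_p = 161.74/120 = 1.35 A.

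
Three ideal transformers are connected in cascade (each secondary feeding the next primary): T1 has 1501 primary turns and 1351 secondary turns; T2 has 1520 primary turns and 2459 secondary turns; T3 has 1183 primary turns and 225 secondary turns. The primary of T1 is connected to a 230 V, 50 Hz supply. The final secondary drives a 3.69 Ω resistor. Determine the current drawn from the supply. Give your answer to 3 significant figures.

After T1: V = 230.00 × 1351/1501 = 207.02 V.
After T2: V = 207.02 × 2459/1520 = 334.90 V.
After T3: V = 334.90 × 225/1183 = 63.696 V.
I_load = 63.696/3.69 = 17.262 A, so P_out = 63.696 × 17.262 = 1099.5 W.
All ideal ⇒ P_in = P_out, so I_supply = 1099.5/230 = 4.78 A.

I_supply ≈ 4.78 A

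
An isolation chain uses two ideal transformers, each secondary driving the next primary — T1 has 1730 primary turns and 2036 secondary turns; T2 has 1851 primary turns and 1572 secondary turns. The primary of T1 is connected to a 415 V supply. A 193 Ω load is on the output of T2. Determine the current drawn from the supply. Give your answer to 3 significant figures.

After T1: V = 415.00 × 2036/1730 = 488.40 V.
After T2: V = 488.40 × 1572/1851 = 414.79 V.
I_load = 414.79/193 = 2.1492 A, so P_out = 414.79 × 2.1492 = 891.44 W.
All ideal ⇒ P_in = P_out, so I_supply = 891.44/415 = 2.15 A.

I_supply ≈ 2.15 A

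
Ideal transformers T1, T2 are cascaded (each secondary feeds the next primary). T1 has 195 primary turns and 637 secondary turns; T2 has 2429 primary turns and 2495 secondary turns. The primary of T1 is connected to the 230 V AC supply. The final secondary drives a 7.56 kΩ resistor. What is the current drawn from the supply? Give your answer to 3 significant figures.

Secondary of T1: V = 230.00 × 637/195 = 751.33 V.
Secondary of T2: V = 751.33 × 2495/2429 = 771.75 V.
I_load = 771.75/7560 = 0.10208 A, so P_out = 771.75 × 0.10208 = 78.782 W.
All ideal ⇒ P_in = P_out, so I_supply = 78.782/230 = 0.343 A.

I_supply ≈ 0.343 A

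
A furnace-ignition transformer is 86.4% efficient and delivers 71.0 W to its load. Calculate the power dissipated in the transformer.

P_in = P_out/η = 71.0/0.864 = 82.1759 W.
P_loss = P_in − P_out = 82.1759 − 71.0 = 11.2 W.

P_loss ≈ 11.2 W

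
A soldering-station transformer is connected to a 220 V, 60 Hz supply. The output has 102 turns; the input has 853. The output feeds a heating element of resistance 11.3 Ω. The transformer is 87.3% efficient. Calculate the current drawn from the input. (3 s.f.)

I_in ≈ 0.319 A

V_out = 220 × 102/853 = 26.307 V.
I_out = V_out/R = 26.307/11.3 = 2.3281 A.
P_out = V_out I_out = 26.307 × 2.3281 = 61.245 W.
P_in = P_out/η = 61.245/0.873 = 70.154 W.
I_in = P_in/V_in = 70.154/220 = 0.319 A.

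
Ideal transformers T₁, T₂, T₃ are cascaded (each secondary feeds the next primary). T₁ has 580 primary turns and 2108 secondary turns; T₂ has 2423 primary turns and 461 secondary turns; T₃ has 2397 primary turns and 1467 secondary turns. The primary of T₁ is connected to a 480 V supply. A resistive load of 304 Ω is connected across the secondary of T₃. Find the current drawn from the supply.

After T₁: V = 480.00 × 2108/580 = 1744.6 V.
After T₂: V = 1744.6 × 461/2423 = 331.92 V.
After T₃: V = 331.92 × 1467/2397 = 203.14 V.
I_load = 203.14/304 = 0.66822 A, so P_out = 203.14 × 0.66822 = 135.74 W.
All ideal ⇒ P_in = P_out, so I_supply = 135.74/480 = 0.283 A.

I_supply ≈ 0.283 A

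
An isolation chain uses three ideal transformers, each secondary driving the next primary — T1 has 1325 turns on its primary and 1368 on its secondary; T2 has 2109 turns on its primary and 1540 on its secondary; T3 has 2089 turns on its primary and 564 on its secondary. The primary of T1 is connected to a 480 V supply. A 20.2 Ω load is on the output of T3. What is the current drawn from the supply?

I_supply ≈ 0.984 A

After T1: V = 480.00 × 1368/1325 = 495.58 V.
After T2: V = 495.58 × 1540/2109 = 361.87 V.
After T3: V = 361.87 × 564/2089 = 97.700 V.
I_load = 97.700/20.2 = 4.8367 A, so P_out = 97.700 × 4.8367 = 472.54 W.
All ideal ⇒ P_in = P_out, so I_supply = 472.54/480 = 0.984 A.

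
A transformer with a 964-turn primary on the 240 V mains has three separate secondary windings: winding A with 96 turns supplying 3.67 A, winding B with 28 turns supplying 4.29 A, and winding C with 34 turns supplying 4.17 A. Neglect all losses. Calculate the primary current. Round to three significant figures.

I_p ≈ 0.637 A

V_A = 240 × 96/964 = 23.900 V; V_B = 240 × 28/964 = 6.9710 V; V_C = 240 × 34/964 = 8.4647 V.
P_out = V_A I_A + V_B I_B + V_C I_C = 23.900×3.67 + 6.9710×4.29 + 8.4647×4.17 = 87.715 + 29.905 + 35.298 = 152.92 W.
Ideal ⇒ P_in = P_out, so I_p = P_out/V_p = 152.92/240 = 0.637 A.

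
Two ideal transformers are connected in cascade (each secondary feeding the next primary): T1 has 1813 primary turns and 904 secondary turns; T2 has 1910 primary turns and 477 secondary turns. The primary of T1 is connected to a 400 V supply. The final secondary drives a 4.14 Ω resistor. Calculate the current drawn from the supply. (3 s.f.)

After T1: V = 400.00 × 904/1813 = 199.45 V.
After T2: V = 199.45 × 477/1910 = 49.810 V.
I_load = 49.810/4.14 = 12.031 A, so P_out = 49.810 × 12.031 = 599.28 W.
All ideal ⇒ P_in = P_out, so I_supply = 599.28/400 = 1.50 A.

I_supply ≈ 1.50 A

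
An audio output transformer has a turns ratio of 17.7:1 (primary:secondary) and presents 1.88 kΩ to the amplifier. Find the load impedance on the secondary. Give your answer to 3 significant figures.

Z_s = Z_p/(N_p/N_s)² = 1880/17.7² = 6.00 Ω.

Z_s ≈ 6.00 Ω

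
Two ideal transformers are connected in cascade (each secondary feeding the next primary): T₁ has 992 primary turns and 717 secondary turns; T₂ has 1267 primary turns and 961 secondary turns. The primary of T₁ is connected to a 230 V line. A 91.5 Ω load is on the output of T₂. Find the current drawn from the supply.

I_supply ≈ 0.755 A

After T₁: V = 230.00 × 717/992 = 166.24 V.
After T₂: V = 166.24 × 961/1267 = 126.09 V.
I_load = 126.09/91.5 = 1.3780 A, so P_out = 126.09 × 1.3780 = 173.76 W.
All ideal ⇒ P_in = P_out, so I_supply = 173.76/230 = 0.755 A.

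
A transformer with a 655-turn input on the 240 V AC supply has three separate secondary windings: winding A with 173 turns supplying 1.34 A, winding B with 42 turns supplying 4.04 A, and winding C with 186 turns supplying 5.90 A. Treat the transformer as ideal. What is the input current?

I_in ≈ 2.29 A

V_A = 240 × 173/655 = 63.389 V; V_B = 240 × 42/655 = 15.389 V; V_C = 240 × 186/655 = 68.153 V.
P_out = V_A I_A + V_B I_B + V_C I_C = 63.389×1.34 + 15.389×4.04 + 68.153×5.90 = 84.942 + 62.173 + 402.10 = 549.22 W.
Ideal ⇒ P_in = P_out, so I_in = P_out/V_in = 549.22/240 = 2.29 A.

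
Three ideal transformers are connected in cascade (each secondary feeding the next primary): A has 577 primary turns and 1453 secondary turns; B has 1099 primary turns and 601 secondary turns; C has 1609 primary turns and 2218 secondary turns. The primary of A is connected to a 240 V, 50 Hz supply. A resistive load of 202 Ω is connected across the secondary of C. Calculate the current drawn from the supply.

Secondary of A: V = 240.00 × 1453/577 = 604.37 V.
Secondary of B: V = 604.37 × 601/1099 = 330.50 V.
Secondary of C: V = 330.50 × 2218/1609 = 455.60 V.
I_load = 455.60/202 = 2.2554 A, so P_out = 455.60 × 2.2554 = 1027.6 W.
All ideal ⇒ P_in = P_out, so I_supply = 1027.6/240 = 4.28 A.

I_supply ≈ 4.28 A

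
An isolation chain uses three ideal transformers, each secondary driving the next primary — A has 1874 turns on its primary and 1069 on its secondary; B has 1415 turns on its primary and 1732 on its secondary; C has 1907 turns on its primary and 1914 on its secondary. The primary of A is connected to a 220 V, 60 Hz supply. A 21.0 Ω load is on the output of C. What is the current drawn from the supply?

I_supply ≈ 5.14 A

Secondary of A: V = 220.00 × 1069/1874 = 125.50 V.
Secondary of B: V = 125.50 × 1732/1415 = 153.61 V.
Secondary of C: V = 153.61 × 1914/1907 = 154.17 V.
I_load = 154.17/21.0 = 7.3417 A, so P_out = 154.17 × 7.3417 = 1131.9 W.
All ideal ⇒ P_in = P_out, so I_supply = 1131.9/220 = 5.14 A.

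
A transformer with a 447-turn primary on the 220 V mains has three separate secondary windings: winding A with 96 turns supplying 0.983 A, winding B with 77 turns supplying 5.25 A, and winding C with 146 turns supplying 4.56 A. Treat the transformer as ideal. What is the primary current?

V_A = 220 × 96/447 = 47.248 V; V_B = 220 × 77/447 = 37.897 V; V_C = 220 × 146/447 = 71.857 V.
P_out = V_A I_A + V_B I_B + V_C I_C = 47.248×0.983 + 37.897×5.25 + 71.857×4.56 = 46.445 + 198.96 + 327.67 = 573.07 W.
Ideal ⇒ P_in = P_out, so I_p = P_out/V_p = 573.07/220 = 2.60 A.

I_p ≈ 2.60 A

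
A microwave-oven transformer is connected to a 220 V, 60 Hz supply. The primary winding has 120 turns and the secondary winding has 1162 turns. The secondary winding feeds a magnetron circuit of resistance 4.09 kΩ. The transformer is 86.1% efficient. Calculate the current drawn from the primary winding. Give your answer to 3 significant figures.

I_p ≈ 5.86 A

V_s = 220 × 1162/120 = 2130.3 V.
I_s = V_s/R = 2130.3/4090 = 0.52086 A.
P_out = V_s I_s = 2130.3 × 0.52086 = 1109.6 W.
P_in = P_out/η = 1109.6/0.861 = 1288.7 W.
I_p = P_in/V_p = 1288.7/220 = 5.86 A.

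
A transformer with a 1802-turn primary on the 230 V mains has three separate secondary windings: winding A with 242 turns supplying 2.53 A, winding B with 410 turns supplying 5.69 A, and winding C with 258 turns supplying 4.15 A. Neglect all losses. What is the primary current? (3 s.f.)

V_A = 230 × 242/1802 = 30.888 V; V_B = 230 × 410/1802 = 52.331 V; V_C = 230 × 258/1802 = 32.930 V.
P_out = V_A I_A + V_B I_B + V_C I_C = 30.888×2.53 + 52.331×5.69 + 32.930×4.15 = 78.146 + 297.76 + 136.66 = 512.57 W.
Ideal ⇒ P_in = P_out, so I_p = P_out/V_p = 512.57/230 = 2.23 A.

I_p ≈ 2.23 A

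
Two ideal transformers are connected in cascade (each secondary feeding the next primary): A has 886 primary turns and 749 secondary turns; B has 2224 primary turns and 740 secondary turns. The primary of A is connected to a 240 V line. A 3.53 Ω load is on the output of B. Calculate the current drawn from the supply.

Secondary of A: V = 240.00 × 749/886 = 202.89 V.
Secondary of B: V = 202.89 × 740/2224 = 67.508 V.
I_load = 67.508/3.53 = 19.124 A, so P_out = 67.508 × 19.124 = 1291.0 W.
All ideal ⇒ P_in = P_out, so I_supply = 1291.0/240 = 5.38 A.

I_supply ≈ 5.38 A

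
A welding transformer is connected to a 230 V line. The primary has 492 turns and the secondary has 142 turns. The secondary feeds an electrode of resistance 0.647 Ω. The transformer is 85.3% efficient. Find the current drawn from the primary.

V_s = 230 × 142/492 = 66.382 V.
I_s = V_s/R = 66.382/0.647 = 102.60 A.
P_out = V_s I_s = 66.382 × 102.60 = 6810.8 W.
P_in = P_out/η = 6810.8/0.853 = 7984.5 W.
I_p = P_in/V_p = 7984.5/230 = 34.7 A.

I_p ≈ 34.7 A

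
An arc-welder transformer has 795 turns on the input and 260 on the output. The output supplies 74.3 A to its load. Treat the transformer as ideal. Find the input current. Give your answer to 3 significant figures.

I_in ≈ 24.3 A

For an ideal transformer I_in/I_out = N_out/N_in, so I_in = 74.3 × 260/795 = 24.3 A.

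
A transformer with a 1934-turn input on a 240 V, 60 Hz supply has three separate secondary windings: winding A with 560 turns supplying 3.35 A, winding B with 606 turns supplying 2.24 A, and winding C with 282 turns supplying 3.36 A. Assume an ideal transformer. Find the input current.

I_in ≈ 2.16 A

V_A = 240 × 560/1934 = 69.493 V; V_B = 240 × 606/1934 = 75.202 V; V_C = 240 × 282/1934 = 34.995 V.
P_out = V_A I_A + V_B I_B + V_C I_C = 69.493×3.35 + 75.202×2.24 + 34.995×3.36 = 232.80 + 168.45 + 117.58 = 518.84 W.
Ideal ⇒ P_in = P_out, so I_in = P_out/V_in = 518.84/240 = 2.16 A.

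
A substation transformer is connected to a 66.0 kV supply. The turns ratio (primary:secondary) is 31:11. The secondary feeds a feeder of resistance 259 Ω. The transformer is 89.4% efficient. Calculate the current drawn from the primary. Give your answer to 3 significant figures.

I_p ≈ 35.9 A

V_s = 66000 × 11/31 = 23419 V.
I_s = V_s/R = 23419/259 = 90.422 A.
P_out = V_s I_s = 23419 × 90.422 = 2.1176×10^6 W.
P_in = P_out/η = 2.1176×10^6/0.894 = 2.3687×10^6 W.
I_p = P_in/V_p = 2.3687×10^6/66000 = 35.9 A.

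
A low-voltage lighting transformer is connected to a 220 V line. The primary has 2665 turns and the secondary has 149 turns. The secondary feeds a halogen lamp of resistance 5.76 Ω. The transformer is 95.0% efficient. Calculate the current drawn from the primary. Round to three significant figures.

V_s = 220 × 149/2665 = 12.300 V.
I_s = V_s/R = 12.300/5.76 = 2.1354 A.
P_out = V_s I_s = 12.300 × 2.1354 = 26.266 W.
P_in = P_out/η = 26.266/0.950 = 27.649 W.
I_p = P_in/V_p = 27.649/220 = 0.126 A.

I_p ≈ 0.126 A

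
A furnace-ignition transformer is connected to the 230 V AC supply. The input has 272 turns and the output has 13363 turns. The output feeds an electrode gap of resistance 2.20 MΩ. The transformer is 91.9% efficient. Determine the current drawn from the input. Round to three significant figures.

I_in ≈ 0.275 A

V_out = 230 × 13363/272 = 11300 V.
I_out = V_out/R = 11300/(2.20×10^6) = 0.0051362 A.
P_out = V_out I_out = 11300 × 0.0051362 = 58.037 W.
P_in = P_out/η = 58.037/0.919 = 63.152 W.
I_in = P_in/V_in = 63.152/230 = 0.275 A.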